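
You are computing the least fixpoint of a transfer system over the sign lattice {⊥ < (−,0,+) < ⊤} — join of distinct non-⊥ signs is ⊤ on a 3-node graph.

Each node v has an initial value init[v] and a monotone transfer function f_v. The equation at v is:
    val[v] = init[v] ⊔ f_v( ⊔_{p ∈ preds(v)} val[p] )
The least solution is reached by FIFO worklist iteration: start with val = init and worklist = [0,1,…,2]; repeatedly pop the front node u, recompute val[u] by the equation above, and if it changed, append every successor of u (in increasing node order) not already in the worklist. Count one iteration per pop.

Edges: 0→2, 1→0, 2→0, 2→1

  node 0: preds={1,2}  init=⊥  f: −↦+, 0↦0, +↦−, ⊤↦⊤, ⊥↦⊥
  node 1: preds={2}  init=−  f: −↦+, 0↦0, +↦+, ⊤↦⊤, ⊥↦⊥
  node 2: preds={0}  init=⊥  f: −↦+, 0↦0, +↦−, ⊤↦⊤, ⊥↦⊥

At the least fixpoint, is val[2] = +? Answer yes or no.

no

Iteration log — 9 steps:
  step 1. node 0  ⊔preds=−  new=+  old=⊥  +wl: 
  step 2. node 1  ⊔preds=⊥  new=−  stable
  step 3. node 2  ⊔preds=+  new=−  old=⊥  +wl: 0,1
  step 4. node 0  ⊔preds=−  new=+  stable
  step 5. node 1  ⊔preds=−  new=⊤  old=−  +wl: 0
  step 6. node 0  ⊔preds=⊤  new=⊤  old=+  +wl: 2
  step 7. node 2  ⊔preds=⊤  new=⊤  old=−  +wl: 0,1
  step 8. node 0  ⊔preds=⊤  new=⊤  stable
  step 9. node 1  ⊔preds=⊤  new=⊤  stable

Least fixpoint reached:
  node 0: ⊤
  node 1: ⊤
  node 2: ⊤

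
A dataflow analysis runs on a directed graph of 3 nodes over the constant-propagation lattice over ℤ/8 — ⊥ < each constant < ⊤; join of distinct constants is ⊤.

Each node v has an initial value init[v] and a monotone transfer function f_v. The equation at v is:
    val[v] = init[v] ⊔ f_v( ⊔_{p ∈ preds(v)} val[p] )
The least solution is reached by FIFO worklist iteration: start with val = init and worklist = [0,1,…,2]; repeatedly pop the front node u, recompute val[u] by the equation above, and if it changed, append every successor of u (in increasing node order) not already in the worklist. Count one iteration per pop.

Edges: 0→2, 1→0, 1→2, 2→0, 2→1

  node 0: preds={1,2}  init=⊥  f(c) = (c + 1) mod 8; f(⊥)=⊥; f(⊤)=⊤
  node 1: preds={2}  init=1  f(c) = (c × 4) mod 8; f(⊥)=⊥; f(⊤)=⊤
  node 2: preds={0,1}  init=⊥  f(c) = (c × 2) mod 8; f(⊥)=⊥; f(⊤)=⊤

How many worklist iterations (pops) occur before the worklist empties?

7

Worklist (7 pops):
  #1 pop 0: in=1 → 2 (was ⊥); enqueue []
  #2 pop 1: in=⊥ → 1 (no change)
  #3 pop 2: in=⊤ → ⊤ (was ⊥); enqueue [0,1]
  #4 pop 0: in=⊤ → ⊤ (was 2); enqueue [2]
  #5 pop 1: in=⊤ → ⊤ (was 1); enqueue [0]
  #6 pop 2: in=⊤ → ⊤ (no change)
  #7 pop 0: in=⊤ → ⊤ (no change)

Fixpoint:
  val[0] = ⊤
  val[1] = ⊤
  val[2] = ⊤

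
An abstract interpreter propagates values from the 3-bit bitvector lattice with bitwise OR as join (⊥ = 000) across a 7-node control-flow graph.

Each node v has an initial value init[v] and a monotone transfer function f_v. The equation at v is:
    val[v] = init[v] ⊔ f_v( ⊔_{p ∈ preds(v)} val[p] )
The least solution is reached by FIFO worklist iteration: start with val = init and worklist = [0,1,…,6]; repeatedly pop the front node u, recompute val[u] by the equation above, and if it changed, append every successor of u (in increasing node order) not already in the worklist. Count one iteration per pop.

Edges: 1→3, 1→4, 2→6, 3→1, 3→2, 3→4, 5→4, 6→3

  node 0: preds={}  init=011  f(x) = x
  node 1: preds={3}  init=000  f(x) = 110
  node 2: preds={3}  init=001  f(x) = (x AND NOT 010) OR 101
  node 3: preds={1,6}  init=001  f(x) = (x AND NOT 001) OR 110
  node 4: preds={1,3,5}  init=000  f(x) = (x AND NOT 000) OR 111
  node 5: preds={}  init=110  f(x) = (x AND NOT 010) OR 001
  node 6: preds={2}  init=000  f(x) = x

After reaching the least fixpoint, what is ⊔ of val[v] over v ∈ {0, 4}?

111

Trace (11 dequeues):
  [1] u=0 | in 000 | out 011 | ==
  [2] u=1 | in 001 | out 110 | prev 000 | push {}
  [3] u=2 | in 001 | out 101 | prev 001 | push {}
  [4] u=3 | in 110 | out 111 | prev 001 | push {1,2}
  [5] u=4 | in 111 | out 111 | prev 000 | push {}
  [6] u=5 | in 000 | out 111 | prev 110 | push {4}
  [7] u=6 | in 101 | out 101 | prev 000 | push {3}
  [8] u=1 | in 111 | out 110 | ==
  [9] u=2 | in 111 | out 101 | ==
  [10] u=4 | in 111 | out 111 | ==
  [11] u=3 | in 111 | out 111 | ==

Converged values:
  [0] 011
  [1] 110
  [2] 101
  [3] 111
  [4] 111
  [5] 111
  [6] 101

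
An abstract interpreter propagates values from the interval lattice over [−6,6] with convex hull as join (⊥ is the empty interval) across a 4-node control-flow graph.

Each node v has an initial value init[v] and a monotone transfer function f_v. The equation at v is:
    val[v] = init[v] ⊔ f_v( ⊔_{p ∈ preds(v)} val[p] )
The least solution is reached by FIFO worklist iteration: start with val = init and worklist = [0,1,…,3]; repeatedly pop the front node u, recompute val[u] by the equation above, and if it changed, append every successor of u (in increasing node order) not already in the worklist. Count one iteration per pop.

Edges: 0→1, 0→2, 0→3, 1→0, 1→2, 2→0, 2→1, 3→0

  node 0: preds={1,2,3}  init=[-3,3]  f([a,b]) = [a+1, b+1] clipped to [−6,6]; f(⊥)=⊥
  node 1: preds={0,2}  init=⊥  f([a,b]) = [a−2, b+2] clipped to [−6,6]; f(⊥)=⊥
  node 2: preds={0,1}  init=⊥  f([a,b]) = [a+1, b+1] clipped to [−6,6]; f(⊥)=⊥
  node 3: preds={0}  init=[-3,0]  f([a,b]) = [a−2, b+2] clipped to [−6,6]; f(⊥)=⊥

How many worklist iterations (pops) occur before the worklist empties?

Worklist (12 pops):
  #1 pop 0: in=[-3,0] → [-3,3] (no change)
  #2 pop 1: in=[-3,3] → [-5,5] (was ⊥); enqueue [0]
  #3 pop 2: in=[-5,5] → [-4,6] (was ⊥); enqueue [1]
  #4 pop 3: in=[-3,3] → [-5,5] (was [-3,0]); enqueue []
  #5 pop 0: in=[-5,6] → [-4,6] (was [-3,3]); enqueue [2,3]
  #6 pop 1: in=[-4,6] → [-6,6] (was [-5,5]); enqueue [0]
  #7 pop 2: in=[-6,6] → [-5,6] (was [-4,6]); enqueue [1]
  #8 pop 3: in=[-4,6] → [-6,6] (was [-5,5]); enqueue []
  #9 pop 0: in=[-6,6] → [-5,6] (was [-4,6]); enqueue [2,3]
  #10 pop 1: in=[-5,6] → [-6,6] (no change)
  #11 pop 2: in=[-6,6] → [-5,6] (no change)
  #12 pop 3: in=[-5,6] → [-6,6] (no change)

Fixpoint:
  val[0] = [-5,6]
  val[1] = [-6,6]
  val[2] = [-5,6]
  val[3] = [-6,6]

12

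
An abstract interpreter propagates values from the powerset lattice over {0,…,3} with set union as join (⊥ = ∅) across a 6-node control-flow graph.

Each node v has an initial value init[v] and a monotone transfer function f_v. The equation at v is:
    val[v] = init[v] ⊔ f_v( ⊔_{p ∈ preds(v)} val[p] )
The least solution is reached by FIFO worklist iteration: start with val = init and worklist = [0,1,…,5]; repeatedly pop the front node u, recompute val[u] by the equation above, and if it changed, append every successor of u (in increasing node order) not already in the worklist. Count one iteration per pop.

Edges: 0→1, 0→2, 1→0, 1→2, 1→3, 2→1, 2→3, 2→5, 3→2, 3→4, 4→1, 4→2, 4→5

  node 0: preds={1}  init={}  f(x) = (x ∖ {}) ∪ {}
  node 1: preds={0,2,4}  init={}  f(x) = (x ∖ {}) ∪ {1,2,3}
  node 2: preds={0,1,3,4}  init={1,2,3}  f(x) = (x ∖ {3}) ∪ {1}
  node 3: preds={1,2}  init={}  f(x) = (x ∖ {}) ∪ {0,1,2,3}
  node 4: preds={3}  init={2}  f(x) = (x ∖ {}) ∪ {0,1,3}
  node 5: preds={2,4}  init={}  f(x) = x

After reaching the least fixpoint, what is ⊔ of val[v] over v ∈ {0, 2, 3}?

{0,1,2,3}

Worklist (14 pops):
  #1 pop 0: in={} → {} (no change)
  #2 pop 1: in={1,2,3} → {1,2,3} (was {}); enqueue [0]
  #3 pop 2: in={1,2,3} → {1,2,3} (no change)
  #4 pop 3: in={1,2,3} → {0,1,2,3} (was {}); enqueue [2]
  #5 pop 4: in={0,1,2,3} → {0,1,2,3} (was {2}); enqueue [1]
  #6 pop 5: in={0,1,2,3} → {0,1,2,3} (was {}); enqueue []
  #7 pop 0: in={1,2,3} → {1,2,3} (was {}); enqueue []
  #8 pop 2: in={0,1,2,3} → {0,1,2,3} (was {1,2,3}); enqueue [3,5]
  #9 pop 1: in={0,1,2,3} → {0,1,2,3} (was {1,2,3}); enqueue [0,2]
  #10 pop 3: in={0,1,2,3} → {0,1,2,3} (no change)
  #11 pop 5: in={0,1,2,3} → {0,1,2,3} (no change)
  #12 pop 0: in={0,1,2,3} → {0,1,2,3} (was {1,2,3}); enqueue [1]
  #13 pop 2: in={0,1,2,3} → {0,1,2,3} (no change)
  #14 pop 1: in={0,1,2,3} → {0,1,2,3} (no change)

Fixpoint:
  val[0] = {0,1,2,3}
  val[1] = {0,1,2,3}
  val[2] = {0,1,2,3}
  val[3] = {0,1,2,3}
  val[4] = {0,1,2,3}
  val[5] = {0,1,2,3}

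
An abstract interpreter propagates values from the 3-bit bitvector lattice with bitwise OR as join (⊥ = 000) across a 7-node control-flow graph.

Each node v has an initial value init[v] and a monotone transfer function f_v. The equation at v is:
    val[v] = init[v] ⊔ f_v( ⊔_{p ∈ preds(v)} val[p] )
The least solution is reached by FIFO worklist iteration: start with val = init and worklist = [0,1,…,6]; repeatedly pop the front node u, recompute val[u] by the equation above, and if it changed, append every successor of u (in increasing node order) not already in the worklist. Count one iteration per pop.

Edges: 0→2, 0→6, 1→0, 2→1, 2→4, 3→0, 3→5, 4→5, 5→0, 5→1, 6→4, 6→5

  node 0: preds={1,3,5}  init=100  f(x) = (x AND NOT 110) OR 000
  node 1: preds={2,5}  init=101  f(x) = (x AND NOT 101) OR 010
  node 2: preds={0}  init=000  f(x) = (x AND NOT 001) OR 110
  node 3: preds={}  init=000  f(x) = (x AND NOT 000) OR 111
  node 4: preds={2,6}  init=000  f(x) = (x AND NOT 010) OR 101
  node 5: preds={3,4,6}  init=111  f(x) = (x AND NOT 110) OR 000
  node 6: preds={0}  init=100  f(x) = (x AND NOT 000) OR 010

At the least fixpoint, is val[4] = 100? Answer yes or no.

Worklist (11 pops):
  #1 pop 0: in=111 → 101 (was 100); enqueue []
  #2 pop 1: in=111 → 111 (was 101); enqueue [0]
  #3 pop 2: in=101 → 110 (was 000); enqueue [1]
  #4 pop 3: in=000 → 111 (was 000); enqueue []
  #5 pop 4: in=110 → 101 (was 000); enqueue []
  #6 pop 5: in=111 → 111 (no change)
  #7 pop 6: in=101 → 111 (was 100); enqueue [4,5]
  #8 pop 0: in=111 → 101 (no change)
  #9 pop 1: in=111 → 111 (no change)
  #10 pop 4: in=111 → 101 (no change)
  #11 pop 5: in=111 → 111 (no change)

Fixpoint:
  val[0] = 101
  val[1] = 111
  val[2] = 110
  val[3] = 111
  val[4] = 101
  val[5] = 111
  val[6] = 111

no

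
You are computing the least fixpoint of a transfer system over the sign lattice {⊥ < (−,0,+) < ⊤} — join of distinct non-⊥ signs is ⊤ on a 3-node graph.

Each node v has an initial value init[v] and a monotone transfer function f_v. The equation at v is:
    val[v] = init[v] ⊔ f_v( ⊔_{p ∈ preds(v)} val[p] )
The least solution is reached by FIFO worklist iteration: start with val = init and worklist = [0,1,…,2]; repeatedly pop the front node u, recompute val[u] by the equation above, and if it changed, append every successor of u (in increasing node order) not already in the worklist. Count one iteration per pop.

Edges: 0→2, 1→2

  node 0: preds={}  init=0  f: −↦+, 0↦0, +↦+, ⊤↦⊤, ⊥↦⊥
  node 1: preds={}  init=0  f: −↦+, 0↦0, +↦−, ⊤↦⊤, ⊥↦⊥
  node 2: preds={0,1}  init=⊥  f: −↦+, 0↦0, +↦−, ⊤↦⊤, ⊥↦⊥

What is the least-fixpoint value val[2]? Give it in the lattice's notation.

0

Iteration log — 3 steps:
  step 1. node 0  ⊔preds=⊥  new=0  stable
  step 2. node 1  ⊔preds=⊥  new=0  stable
  step 3. node 2  ⊔preds=0  new=0  old=⊥  +wl: 

Least fixpoint reached:
  node 0: 0
  node 1: 0
  node 2: 0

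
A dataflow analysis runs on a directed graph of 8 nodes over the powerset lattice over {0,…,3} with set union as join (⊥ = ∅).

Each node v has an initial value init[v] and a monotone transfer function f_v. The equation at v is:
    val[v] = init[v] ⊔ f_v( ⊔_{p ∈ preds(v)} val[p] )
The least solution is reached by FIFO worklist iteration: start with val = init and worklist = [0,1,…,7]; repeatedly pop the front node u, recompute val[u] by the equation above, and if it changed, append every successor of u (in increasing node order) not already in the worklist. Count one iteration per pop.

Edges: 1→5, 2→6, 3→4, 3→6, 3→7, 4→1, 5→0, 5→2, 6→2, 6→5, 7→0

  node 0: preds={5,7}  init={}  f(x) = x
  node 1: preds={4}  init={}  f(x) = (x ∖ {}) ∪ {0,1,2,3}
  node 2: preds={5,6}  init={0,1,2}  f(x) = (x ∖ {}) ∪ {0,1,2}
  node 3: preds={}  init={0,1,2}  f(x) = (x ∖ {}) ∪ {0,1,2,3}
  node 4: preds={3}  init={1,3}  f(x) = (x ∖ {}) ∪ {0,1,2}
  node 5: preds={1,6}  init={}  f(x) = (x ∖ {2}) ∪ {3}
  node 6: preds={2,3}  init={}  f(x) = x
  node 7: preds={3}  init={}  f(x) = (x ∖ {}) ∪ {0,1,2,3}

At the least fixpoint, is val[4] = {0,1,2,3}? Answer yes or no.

yes

Iteration log — 13 steps:
  step 1. node 0  ⊔preds={}  new={}  stable
  step 2. node 1  ⊔preds={1,3}  new={0,1,2,3}  old={}  +wl: 
  step 3. node 2  ⊔preds={}  new={0,1,2}  stable
  step 4. node 3  ⊔preds={}  new={0,1,2,3}  old={0,1,2}  +wl: 
  step 5. node 4  ⊔preds={0,1,2,3}  new={0,1,2,3}  old={1,3}  +wl: 1
  step 6. node 5  ⊔preds={0,1,2,3}  new={0,1,3}  old={}  +wl: 0,2
  step 7. node 6  ⊔preds={0,1,2,3}  new={0,1,2,3}  old={}  +wl: 5
  step 8. node 7  ⊔preds={0,1,2,3}  new={0,1,2,3}  old={}  +wl: 
  step 9. node 1  ⊔preds={0,1,2,3}  new={0,1,2,3}  stable
  step 10. node 0  ⊔preds={0,1,2,3}  new={0,1,2,3}  old={}  +wl: 
  step 11. node 2  ⊔preds={0,1,2,3}  new={0,1,2,3}  old={0,1,2}  +wl: 6
  step 12. node 5  ⊔preds={0,1,2,3}  new={0,1,3}  stable
  step 13. node 6  ⊔preds={0,1,2,3}  new={0,1,2,3}  stable

Least fixpoint reached:
  node 0: {0,1,2,3}
  node 1: {0,1,2,3}
  node 2: {0,1,2,3}
  node 3: {0,1,2,3}
  node 4: {0,1,2,3}
  node 5: {0,1,3}
  node 6: {0,1,2,3}
  node 7: {0,1,2,3}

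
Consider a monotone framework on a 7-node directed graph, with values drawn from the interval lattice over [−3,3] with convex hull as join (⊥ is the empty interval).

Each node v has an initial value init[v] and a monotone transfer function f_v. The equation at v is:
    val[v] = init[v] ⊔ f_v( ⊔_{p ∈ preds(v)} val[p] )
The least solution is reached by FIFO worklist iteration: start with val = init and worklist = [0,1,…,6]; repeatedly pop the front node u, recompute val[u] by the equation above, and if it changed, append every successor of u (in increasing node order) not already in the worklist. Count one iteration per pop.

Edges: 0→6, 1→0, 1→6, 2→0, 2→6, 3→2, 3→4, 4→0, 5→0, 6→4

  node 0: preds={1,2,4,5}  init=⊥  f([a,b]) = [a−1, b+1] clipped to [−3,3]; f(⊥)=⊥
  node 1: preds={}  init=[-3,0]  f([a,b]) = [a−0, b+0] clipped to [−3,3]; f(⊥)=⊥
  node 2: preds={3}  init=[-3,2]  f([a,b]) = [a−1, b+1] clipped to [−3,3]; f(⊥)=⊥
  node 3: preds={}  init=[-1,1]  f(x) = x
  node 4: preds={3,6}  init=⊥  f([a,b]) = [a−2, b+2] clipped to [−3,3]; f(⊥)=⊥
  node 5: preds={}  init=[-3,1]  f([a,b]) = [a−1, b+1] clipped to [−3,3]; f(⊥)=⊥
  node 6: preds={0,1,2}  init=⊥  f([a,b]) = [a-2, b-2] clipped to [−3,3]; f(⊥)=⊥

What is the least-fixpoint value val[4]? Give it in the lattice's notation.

[-3,3]

Iteration log — 9 steps:
  step 1. node 0  ⊔preds=[-3,2]  new=[-3,3]  old=⊥  +wl: 
  step 2. node 1  ⊔preds=⊥  new=[-3,0]  stable
  step 3. node 2  ⊔preds=[-1,1]  new=[-3,2]  stable
  step 4. node 3  ⊔preds=⊥  new=[-1,1]  stable
  step 5. node 4  ⊔preds=[-1,1]  new=[-3,3]  old=⊥  +wl: 0
  step 6. node 5  ⊔preds=⊥  new=[-3,1]  stable
  step 7. node 6  ⊔preds=[-3,3]  new=[-3,1]  old=⊥  +wl: 4
  step 8. node 0  ⊔preds=[-3,3]  new=[-3,3]  stable
  step 9. node 4  ⊔preds=[-3,1]  new=[-3,3]  stable

Least fixpoint reached:
  node 0: [-3,3]
  node 1: [-3,0]
  node 2: [-3,2]
  node 3: [-1,1]
  node 4: [-3,3]
  node 5: [-3,1]
  node 6: [-3,1]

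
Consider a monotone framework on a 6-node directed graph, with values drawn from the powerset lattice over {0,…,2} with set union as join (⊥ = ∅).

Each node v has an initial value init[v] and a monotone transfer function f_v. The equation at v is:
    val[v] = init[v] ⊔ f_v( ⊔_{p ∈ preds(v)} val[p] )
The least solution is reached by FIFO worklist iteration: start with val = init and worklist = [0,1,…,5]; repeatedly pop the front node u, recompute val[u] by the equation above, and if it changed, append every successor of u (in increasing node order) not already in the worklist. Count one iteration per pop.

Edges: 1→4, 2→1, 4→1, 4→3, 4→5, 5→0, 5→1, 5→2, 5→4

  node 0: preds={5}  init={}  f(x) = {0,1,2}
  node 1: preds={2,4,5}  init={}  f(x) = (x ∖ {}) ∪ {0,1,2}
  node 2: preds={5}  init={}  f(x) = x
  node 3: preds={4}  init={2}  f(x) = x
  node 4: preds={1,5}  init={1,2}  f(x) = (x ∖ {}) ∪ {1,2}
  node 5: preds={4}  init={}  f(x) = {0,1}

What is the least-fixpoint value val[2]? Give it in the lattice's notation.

Worklist (12 pops):
  #1 pop 0: in={} → {0,1,2} (was {}); enqueue []
  #2 pop 1: in={1,2} → {0,1,2} (was {}); enqueue []
  #3 pop 2: in={} → {} (no change)
  #4 pop 3: in={1,2} → {1,2} (was {2}); enqueue []
  #5 pop 4: in={0,1,2} → {0,1,2} (was {1,2}); enqueue [1,3]
  #6 pop 5: in={0,1,2} → {0,1} (was {}); enqueue [0,2,4]
  #7 pop 1: in={0,1,2} → {0,1,2} (no change)
  #8 pop 3: in={0,1,2} → {0,1,2} (was {1,2}); enqueue []
  #9 pop 0: in={0,1} → {0,1,2} (no change)
  #10 pop 2: in={0,1} → {0,1} (was {}); enqueue [1]
  #11 pop 4: in={0,1,2} → {0,1,2} (no change)
  #12 pop 1: in={0,1,2} → {0,1,2} (no change)

Fixpoint:
  val[0] = {0,1,2}
  val[1] = {0,1,2}
  val[2] = {0,1}
  val[3] = {0,1,2}
  val[4] = {0,1,2}
  val[5] = {0,1}

{0,1}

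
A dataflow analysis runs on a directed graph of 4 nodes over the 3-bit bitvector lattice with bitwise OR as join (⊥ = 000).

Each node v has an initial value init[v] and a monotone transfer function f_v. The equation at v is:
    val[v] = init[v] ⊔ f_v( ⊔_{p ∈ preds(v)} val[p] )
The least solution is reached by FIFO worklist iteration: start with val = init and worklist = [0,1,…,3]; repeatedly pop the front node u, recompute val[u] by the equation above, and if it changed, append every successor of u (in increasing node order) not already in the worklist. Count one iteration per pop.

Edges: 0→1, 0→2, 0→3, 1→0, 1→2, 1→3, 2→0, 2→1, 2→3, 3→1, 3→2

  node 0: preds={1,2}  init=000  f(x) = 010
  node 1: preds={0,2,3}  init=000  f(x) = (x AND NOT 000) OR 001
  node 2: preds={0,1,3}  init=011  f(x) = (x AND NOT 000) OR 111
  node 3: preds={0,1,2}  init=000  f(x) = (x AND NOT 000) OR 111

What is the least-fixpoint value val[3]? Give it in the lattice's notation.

111

Iteration log — 9 steps:
  step 1. node 0  ⊔preds=011  new=010  old=000  +wl: 
  step 2. node 1  ⊔preds=011  new=011  old=000  +wl: 0
  step 3. node 2  ⊔preds=011  new=111  old=011  +wl: 1
  step 4. node 3  ⊔preds=111  new=111  old=000  +wl: 2
  step 5. node 0  ⊔preds=111  new=010  stable
  step 6. node 1  ⊔preds=111  new=111  old=011  +wl: 0,3
  step 7. node 2  ⊔preds=111  new=111  stable
  step 8. node 0  ⊔preds=111  new=010  stable
  step 9. node 3  ⊔preds=111  new=111  stable

Least fixpoint reached:
  node 0: 010
  node 1: 111
  node 2: 111
  node 3: 111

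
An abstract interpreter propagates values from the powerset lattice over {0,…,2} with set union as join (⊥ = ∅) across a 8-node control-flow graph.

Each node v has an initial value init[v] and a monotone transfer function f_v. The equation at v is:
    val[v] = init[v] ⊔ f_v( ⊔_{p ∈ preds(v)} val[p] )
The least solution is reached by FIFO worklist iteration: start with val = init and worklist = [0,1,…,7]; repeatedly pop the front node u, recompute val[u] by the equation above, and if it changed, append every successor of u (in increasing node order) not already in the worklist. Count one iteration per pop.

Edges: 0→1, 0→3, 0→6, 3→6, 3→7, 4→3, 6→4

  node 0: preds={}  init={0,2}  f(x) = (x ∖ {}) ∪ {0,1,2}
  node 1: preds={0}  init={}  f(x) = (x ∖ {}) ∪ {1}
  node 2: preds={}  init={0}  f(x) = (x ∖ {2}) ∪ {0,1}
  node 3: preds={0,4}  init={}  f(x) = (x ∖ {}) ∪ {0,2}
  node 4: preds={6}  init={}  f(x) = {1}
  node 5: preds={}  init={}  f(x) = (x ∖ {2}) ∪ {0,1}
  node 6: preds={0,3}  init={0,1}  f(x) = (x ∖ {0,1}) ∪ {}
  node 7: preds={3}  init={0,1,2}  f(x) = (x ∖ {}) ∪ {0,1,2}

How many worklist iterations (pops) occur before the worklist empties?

10

Trace (10 dequeues):
  [1] u=0 | in {} | out {0,1,2} | prev {0,2} | push {}
  [2] u=1 | in {0,1,2} | out {0,1,2} | prev {} | push {}
  [3] u=2 | in {} | out {0,1} | prev {0} | push {}
  [4] u=3 | in {0,1,2} | out {0,1,2} | prev {} | push {}
  [5] u=4 | in {0,1} | out {1} | prev {} | push {3}
  [6] u=5 | in {} | out {0,1} | prev {} | push {}
  [7] u=6 | in {0,1,2} | out {0,1,2} | prev {0,1} | push {4}
  [8] u=7 | in {0,1,2} | out {0,1,2} | ==
  [9] u=3 | in {0,1,2} | out {0,1,2} | ==
  [10] u=4 | in {0,1,2} | out {1} | ==

Converged values:
  [0] {0,1,2}
  [1] {0,1,2}
  [2] {0,1}
  [3] {0,1,2}
  [4] {1}
  [5] {0,1}
  [6] {0,1,2}
  [7] {0,1,2}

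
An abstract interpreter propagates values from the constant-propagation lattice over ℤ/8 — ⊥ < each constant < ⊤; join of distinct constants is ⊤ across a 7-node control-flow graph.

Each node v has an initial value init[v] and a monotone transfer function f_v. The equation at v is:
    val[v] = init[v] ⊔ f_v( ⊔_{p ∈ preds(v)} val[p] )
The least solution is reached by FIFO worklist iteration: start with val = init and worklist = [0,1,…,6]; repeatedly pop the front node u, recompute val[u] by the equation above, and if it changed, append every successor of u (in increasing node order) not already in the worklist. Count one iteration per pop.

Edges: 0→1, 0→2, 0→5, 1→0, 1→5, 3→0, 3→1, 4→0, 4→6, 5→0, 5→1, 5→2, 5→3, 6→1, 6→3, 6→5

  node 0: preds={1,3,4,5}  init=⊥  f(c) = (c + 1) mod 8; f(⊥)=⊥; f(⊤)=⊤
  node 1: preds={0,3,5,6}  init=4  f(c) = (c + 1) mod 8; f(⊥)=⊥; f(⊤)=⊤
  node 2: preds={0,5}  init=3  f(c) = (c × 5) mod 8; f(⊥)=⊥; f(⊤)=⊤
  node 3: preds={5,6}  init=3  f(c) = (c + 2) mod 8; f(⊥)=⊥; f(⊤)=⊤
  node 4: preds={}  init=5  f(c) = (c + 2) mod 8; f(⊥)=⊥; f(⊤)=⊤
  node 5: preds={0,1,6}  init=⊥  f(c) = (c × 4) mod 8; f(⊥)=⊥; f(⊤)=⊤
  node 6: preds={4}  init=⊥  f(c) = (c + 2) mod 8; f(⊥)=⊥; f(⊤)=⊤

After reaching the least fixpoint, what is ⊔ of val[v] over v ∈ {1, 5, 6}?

Iteration log — 14 steps:
  step 1. node 0  ⊔preds=⊤  new=⊤  old=⊥  +wl: 
  step 2. node 1  ⊔preds=⊤  new=⊤  old=4  +wl: 0
  step 3. node 2  ⊔preds=⊤  new=⊤  old=3  +wl: 
  step 4. node 3  ⊔preds=⊥  new=3  stable
  step 5. node 4  ⊔preds=⊥  new=5  stable
  step 6. node 5  ⊔preds=⊤  new=⊤  old=⊥  +wl: 1,2,3
  step 7. node 6  ⊔preds=5  new=7  old=⊥  +wl: 5
  step 8. node 0  ⊔preds=⊤  new=⊤  stable
  step 9. node 1  ⊔preds=⊤  new=⊤  stable
  step 10. node 2  ⊔preds=⊤  new=⊤  stable
  step 11. node 3  ⊔preds=⊤  new=⊤  old=3  +wl: 0,1
  step 12. node 5  ⊔preds=⊤  new=⊤  stable
  step 13. node 0  ⊔preds=⊤  new=⊤  stable
  step 14. node 1  ⊔preds=⊤  new=⊤  stable

Least fixpoint reached:
  node 0: ⊤
  node 1: ⊤
  node 2: ⊤
  node 3: ⊤
  node 4: 5
  node 5: ⊤
  node 6: 7

⊤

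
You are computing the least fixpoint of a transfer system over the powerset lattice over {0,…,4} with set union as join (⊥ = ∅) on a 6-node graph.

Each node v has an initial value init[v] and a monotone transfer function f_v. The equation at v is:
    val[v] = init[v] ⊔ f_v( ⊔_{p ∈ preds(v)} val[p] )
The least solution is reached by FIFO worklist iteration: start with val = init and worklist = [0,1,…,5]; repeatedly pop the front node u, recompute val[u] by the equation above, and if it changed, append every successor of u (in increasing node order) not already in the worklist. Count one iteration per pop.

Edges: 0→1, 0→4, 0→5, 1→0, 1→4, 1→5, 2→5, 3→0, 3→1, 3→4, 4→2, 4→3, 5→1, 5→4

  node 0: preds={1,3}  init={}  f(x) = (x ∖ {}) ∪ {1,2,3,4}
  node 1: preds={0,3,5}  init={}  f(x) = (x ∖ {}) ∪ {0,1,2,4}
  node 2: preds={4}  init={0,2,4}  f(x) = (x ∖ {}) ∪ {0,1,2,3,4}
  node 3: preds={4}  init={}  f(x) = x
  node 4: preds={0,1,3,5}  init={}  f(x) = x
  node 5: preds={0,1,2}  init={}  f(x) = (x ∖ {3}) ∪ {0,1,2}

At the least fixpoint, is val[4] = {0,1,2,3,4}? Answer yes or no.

yes

Iteration log — 13 steps:
  step 1. node 0  ⊔preds={}  new={1,2,3,4}  old={}  +wl: 
  step 2. node 1  ⊔preds={1,2,3,4}  new={0,1,2,3,4}  old={}  +wl: 0
  step 3. node 2  ⊔preds={}  new={0,1,2,3,4}  old={0,2,4}  +wl: 
  step 4. node 3  ⊔preds={}  new={}  stable
  step 5. node 4  ⊔preds={0,1,2,3,4}  new={0,1,2,3,4}  old={}  +wl: 2,3
  step 6. node 5  ⊔preds={0,1,2,3,4}  new={0,1,2,4}  old={}  +wl: 1,4
  step 7. node 0  ⊔preds={0,1,2,3,4}  new={0,1,2,3,4}  old={1,2,3,4}  +wl: 5
  step 8. node 2  ⊔preds={0,1,2,3,4}  new={0,1,2,3,4}  stable
  step 9. node 3  ⊔preds={0,1,2,3,4}  new={0,1,2,3,4}  old={}  +wl: 0
  step 10. node 1  ⊔preds={0,1,2,3,4}  new={0,1,2,3,4}  stable
  step 11. node 4  ⊔preds={0,1,2,3,4}  new={0,1,2,3,4}  stable
  step 12. node 5  ⊔preds={0,1,2,3,4}  new={0,1,2,4}  stable
  step 13. node 0  ⊔preds={0,1,2,3,4}  new={0,1,2,3,4}  stable

Least fixpoint reached:
  node 0: {0,1,2,3,4}
  node 1: {0,1,2,3,4}
  node 2: {0,1,2,3,4}
  node 3: {0,1,2,3,4}
  node 4: {0,1,2,3,4}
  node 5: {0,1,2,4}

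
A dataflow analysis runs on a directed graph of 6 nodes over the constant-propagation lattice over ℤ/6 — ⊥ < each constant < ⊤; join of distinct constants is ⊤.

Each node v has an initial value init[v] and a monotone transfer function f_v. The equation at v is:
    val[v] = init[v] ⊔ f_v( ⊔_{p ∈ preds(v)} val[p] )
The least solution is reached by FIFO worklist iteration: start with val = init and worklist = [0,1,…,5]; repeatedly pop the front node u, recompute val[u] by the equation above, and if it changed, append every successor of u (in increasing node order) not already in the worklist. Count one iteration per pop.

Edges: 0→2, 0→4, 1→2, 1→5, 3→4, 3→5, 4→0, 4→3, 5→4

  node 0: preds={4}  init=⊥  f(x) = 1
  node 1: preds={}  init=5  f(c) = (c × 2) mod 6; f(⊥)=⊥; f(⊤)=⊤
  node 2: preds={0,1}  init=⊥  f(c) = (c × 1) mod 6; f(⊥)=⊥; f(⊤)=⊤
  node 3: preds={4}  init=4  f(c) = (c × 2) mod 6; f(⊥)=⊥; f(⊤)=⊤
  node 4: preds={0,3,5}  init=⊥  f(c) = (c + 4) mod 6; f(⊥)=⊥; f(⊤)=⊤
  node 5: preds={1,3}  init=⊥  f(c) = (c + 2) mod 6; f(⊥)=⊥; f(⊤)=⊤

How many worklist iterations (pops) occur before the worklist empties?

10

Worklist (10 pops):
  #1 pop 0: in=⊥ → 1 (was ⊥); enqueue []
  #2 pop 1: in=⊥ → 5 (no change)
  #3 pop 2: in=⊤ → ⊤ (was ⊥); enqueue []
  #4 pop 3: in=⊥ → 4 (no change)
  #5 pop 4: in=⊤ → ⊤ (was ⊥); enqueue [0,3]
  #6 pop 5: in=⊤ → ⊤ (was ⊥); enqueue [4]
  #7 pop 0: in=⊤ → 1 (no change)
  #8 pop 3: in=⊤ → ⊤ (was 4); enqueue [5]
  #9 pop 4: in=⊤ → ⊤ (no change)
  #10 pop 5: in=⊤ → ⊤ (no change)

Fixpoint:
  val[0] = 1
  val[1] = 5
  val[2] = ⊤
  val[3] = ⊤
  val[4] = ⊤
  val[5] = ⊤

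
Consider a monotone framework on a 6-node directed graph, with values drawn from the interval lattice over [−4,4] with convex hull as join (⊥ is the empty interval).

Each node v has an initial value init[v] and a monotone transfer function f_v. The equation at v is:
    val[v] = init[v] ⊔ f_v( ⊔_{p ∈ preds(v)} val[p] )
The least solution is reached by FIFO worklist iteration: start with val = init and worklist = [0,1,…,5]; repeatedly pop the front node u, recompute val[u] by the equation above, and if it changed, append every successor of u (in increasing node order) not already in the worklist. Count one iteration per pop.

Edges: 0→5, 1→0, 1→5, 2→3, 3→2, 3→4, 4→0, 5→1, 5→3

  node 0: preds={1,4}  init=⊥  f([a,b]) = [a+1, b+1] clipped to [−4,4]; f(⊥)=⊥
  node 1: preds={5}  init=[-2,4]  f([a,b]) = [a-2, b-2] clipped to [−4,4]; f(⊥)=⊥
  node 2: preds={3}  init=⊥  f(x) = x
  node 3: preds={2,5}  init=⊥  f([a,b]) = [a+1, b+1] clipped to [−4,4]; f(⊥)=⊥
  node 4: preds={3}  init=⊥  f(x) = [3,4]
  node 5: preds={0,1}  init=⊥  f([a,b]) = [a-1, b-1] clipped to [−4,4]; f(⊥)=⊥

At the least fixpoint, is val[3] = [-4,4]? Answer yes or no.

Trace (18 dequeues):
  [1] u=0 | in [-2,4] | out [-1,4] | prev ⊥ | push {}
  [2] u=1 | in ⊥ | out [-2,4] | ==
  [3] u=2 | in ⊥ | out ⊥ | ==
  [4] u=3 | in ⊥ | out ⊥ | ==
  [5] u=4 | in ⊥ | out [3,4] | prev ⊥ | push {0}
  [6] u=5 | in [-2,4] | out [-3,3] | prev ⊥ | push {1,3}
  [7] u=0 | in [-2,4] | out [-1,4] | ==
  [8] u=1 | in [-3,3] | out [-4,4] | prev [-2,4] | push {0,5}
  [9] u=3 | in [-3,3] | out [-2,4] | prev ⊥ | push {2,4}
  [10] u=0 | in [-4,4] | out [-3,4] | prev [-1,4] | push {}
  [11] u=5 | in [-4,4] | out [-4,3] | prev [-3,3] | push {1,3}
  [12] u=2 | in [-2,4] | out [-2,4] | prev ⊥ | push {}
  [13] u=4 | in [-2,4] | out [3,4] | ==
  [14] u=1 | in [-4,3] | out [-4,4] | ==
  [15] u=3 | in [-4,4] | out [-3,4] | prev [-2,4] | push {2,4}
  [16] u=2 | in [-3,4] | out [-3,4] | prev [-2,4] | push {3}
  [17] u=4 | in [-3,4] | out [3,4] | ==
  [18] u=3 | in [-4,4] | out [-3,4] | ==

Converged values:
  [0] [-3,4]
  [1] [-4,4]
  [2] [-3,4]
  [3] [-3,4]
  [4] [3,4]
  [5] [-4,3]

no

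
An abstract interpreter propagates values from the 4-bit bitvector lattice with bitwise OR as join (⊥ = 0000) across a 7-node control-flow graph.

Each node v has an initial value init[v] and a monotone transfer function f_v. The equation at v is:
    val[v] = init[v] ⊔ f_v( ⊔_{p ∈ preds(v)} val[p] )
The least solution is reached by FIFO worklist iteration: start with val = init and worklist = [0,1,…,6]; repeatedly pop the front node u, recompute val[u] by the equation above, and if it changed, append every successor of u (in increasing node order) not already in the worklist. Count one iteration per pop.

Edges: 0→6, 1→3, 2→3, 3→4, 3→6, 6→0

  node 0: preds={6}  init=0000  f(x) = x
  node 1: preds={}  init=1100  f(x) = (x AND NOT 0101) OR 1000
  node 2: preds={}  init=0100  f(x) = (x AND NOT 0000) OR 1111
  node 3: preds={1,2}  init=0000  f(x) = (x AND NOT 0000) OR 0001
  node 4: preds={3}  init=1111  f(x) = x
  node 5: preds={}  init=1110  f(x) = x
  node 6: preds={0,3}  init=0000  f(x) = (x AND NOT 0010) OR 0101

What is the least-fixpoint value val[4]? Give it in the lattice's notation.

1111

Trace (9 dequeues):
  [1] u=0 | in 0000 | out 0000 | ==
  [2] u=1 | in 0000 | out 1100 | ==
  [3] u=2 | in 0000 | out 1111 | prev 0100 | push {}
  [4] u=3 | in 1111 | out 1111 | prev 0000 | push {}
  [5] u=4 | in 1111 | out 1111 | ==
  [6] u=5 | in 0000 | out 1110 | ==
  [7] u=6 | in 1111 | out 1101 | prev 0000 | push {0}
  [8] u=0 | in 1101 | out 1101 | prev 0000 | push {6}
  [9] u=6 | in 1111 | out 1101 | ==

Converged values:
  [0] 1101
  [1] 1100
  [2] 1111
  [3] 1111
  [4] 1111
  [5] 1110
  [6] 1101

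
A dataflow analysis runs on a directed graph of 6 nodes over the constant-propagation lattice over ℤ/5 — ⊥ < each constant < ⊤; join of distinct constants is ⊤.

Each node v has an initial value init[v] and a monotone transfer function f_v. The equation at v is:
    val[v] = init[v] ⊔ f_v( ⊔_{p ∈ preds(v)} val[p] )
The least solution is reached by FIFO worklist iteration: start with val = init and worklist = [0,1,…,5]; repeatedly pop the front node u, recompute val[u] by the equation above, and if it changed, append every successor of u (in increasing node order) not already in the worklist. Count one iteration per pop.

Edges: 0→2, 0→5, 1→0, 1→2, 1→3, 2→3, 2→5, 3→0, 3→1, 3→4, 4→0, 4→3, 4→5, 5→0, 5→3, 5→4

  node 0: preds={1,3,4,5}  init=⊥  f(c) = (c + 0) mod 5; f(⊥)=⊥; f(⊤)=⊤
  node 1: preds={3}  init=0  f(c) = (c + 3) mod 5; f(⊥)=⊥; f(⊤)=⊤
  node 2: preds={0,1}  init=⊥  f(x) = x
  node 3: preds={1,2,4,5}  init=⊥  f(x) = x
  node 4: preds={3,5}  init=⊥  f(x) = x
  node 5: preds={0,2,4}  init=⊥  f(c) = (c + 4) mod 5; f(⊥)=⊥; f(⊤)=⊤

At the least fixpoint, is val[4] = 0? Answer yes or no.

no

Worklist (16 pops):
  #1 pop 0: in=0 → 0 (was ⊥); enqueue []
  #2 pop 1: in=⊥ → 0 (no change)
  #3 pop 2: in=0 → 0 (was ⊥); enqueue []
  #4 pop 3: in=0 → 0 (was ⊥); enqueue [0,1]
  #5 pop 4: in=0 → 0 (was ⊥); enqueue [3]
  #6 pop 5: in=0 → 4 (was ⊥); enqueue [4]
  #7 pop 0: in=⊤ → ⊤ (was 0); enqueue [2,5]
  #8 pop 1: in=0 → ⊤ (was 0); enqueue [0]
  #9 pop 3: in=⊤ → ⊤ (was 0); enqueue [1]
  #10 pop 4: in=⊤ → ⊤ (was 0); enqueue [3]
  #11 pop 2: in=⊤ → ⊤ (was 0); enqueue []
  #12 pop 5: in=⊤ → ⊤ (was 4); enqueue [4]
  #13 pop 0: in=⊤ → ⊤ (no change)
  #14 pop 1: in=⊤ → ⊤ (no change)
  #15 pop 3: in=⊤ → ⊤ (no change)
  #16 pop 4: in=⊤ → ⊤ (no change)

Fixpoint:
  val[0] = ⊤
  val[1] = ⊤
  val[2] = ⊤
  val[3] = ⊤
  val[4] = ⊤
  val[5] = ⊤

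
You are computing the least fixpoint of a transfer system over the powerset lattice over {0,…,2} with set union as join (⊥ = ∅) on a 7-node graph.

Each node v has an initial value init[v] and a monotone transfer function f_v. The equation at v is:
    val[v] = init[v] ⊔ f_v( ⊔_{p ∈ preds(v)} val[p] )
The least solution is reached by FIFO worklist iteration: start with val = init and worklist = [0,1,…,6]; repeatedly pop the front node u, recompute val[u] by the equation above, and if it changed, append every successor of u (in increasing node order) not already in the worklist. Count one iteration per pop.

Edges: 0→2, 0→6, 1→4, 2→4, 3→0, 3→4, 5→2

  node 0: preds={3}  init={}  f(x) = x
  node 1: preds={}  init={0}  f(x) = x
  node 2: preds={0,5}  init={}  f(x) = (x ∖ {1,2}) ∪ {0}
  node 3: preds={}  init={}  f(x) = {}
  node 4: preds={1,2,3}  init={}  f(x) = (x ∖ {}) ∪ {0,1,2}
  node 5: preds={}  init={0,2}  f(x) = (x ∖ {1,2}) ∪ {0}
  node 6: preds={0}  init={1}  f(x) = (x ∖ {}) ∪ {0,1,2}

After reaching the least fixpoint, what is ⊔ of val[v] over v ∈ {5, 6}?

Iteration log — 7 steps:
  step 1. node 0  ⊔preds={}  new={}  stable
  step 2. node 1  ⊔preds={}  new={0}  stable
  step 3. node 2  ⊔preds={0,2}  new={0}  old={}  +wl: 
  step 4. node 3  ⊔preds={}  new={}  stable
  step 5. node 4  ⊔preds={0}  new={0,1,2}  old={}  +wl: 
  step 6. node 5  ⊔preds={}  new={0,2}  stable
  step 7. node 6  ⊔preds={}  new={0,1,2}  old={1}  +wl: 

Least fixpoint reached:
  node 0: {}
  node 1: {0}
  node 2: {0}
  node 3: {}
  node 4: {0,1,2}
  node 5: {0,2}
  node 6: {0,1,2}

{0,1,2}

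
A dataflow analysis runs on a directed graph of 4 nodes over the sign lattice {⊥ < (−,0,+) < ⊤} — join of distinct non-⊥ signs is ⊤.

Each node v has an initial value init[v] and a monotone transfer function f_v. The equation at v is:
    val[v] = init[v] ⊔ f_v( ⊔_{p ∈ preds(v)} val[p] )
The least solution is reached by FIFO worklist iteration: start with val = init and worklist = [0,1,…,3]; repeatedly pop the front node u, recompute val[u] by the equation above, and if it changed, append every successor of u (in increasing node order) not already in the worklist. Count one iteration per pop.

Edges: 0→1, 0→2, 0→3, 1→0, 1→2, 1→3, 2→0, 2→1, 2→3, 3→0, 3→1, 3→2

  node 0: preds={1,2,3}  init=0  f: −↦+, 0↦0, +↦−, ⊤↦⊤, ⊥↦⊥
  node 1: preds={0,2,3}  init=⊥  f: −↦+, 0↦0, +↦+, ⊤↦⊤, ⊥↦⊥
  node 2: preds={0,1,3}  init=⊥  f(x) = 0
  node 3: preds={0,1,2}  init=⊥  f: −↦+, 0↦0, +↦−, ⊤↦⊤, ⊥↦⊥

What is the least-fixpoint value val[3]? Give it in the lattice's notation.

0

Iteration log — 7 steps:
  step 1. node 0  ⊔preds=⊥  new=0  stable
  step 2. node 1  ⊔preds=0  new=0  old=⊥  +wl: 0
  step 3. node 2  ⊔preds=0  new=0  old=⊥  +wl: 1
  step 4. node 3  ⊔preds=0  new=0  old=⊥  +wl: 2
  step 5. node 0  ⊔preds=0  new=0  stable
  step 6. node 1  ⊔preds=0  new=0  stable
  step 7. node 2  ⊔preds=0  new=0  stable

Least fixpoint reached:
  node 0: 0
  node 1: 0
  node 2: 0
  node 3: 0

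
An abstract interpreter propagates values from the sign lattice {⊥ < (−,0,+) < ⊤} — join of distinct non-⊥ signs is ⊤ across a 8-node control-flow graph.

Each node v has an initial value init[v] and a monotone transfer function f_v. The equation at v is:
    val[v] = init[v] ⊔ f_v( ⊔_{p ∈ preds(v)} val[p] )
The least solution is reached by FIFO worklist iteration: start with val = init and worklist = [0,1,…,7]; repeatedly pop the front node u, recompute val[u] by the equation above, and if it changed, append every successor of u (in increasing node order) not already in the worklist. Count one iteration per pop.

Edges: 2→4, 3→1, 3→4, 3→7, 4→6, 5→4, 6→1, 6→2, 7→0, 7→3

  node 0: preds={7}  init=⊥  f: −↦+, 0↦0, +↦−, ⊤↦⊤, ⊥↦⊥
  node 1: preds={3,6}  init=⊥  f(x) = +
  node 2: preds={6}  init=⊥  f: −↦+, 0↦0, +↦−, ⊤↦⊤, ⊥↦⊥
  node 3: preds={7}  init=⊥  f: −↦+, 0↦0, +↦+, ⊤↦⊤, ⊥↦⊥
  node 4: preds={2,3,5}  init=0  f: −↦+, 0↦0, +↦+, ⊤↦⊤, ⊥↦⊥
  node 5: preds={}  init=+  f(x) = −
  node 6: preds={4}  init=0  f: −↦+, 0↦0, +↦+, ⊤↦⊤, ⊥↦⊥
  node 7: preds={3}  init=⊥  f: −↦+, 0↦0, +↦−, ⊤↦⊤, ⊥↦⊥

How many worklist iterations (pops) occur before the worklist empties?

Iteration log — 12 steps:
  step 1. node 0  ⊔preds=⊥  new=⊥  stable
  step 2. node 1  ⊔preds=0  new=+  old=⊥  +wl: 
  step 3. node 2  ⊔preds=0  new=0  old=⊥  +wl: 
  step 4. node 3  ⊔preds=⊥  new=⊥  stable
  step 5. node 4  ⊔preds=⊤  new=⊤  old=0  +wl: 
  step 6. node 5  ⊔preds=⊥  new=⊤  old=+  +wl: 4
  step 7. node 6  ⊔preds=⊤  new=⊤  old=0  +wl: 1,2
  step 8. node 7  ⊔preds=⊥  new=⊥  stable
  step 9. node 4  ⊔preds=⊤  new=⊤  stable
  step 10. node 1  ⊔preds=⊤  new=+  stable
  step 11. node 2  ⊔preds=⊤  new=⊤  old=0  +wl: 4
  step 12. node 4  ⊔preds=⊤  new=⊤  stable

Least fixpoint reached:
  node 0: ⊥
  node 1: +
  node 2: ⊤
  node 3: ⊥
  node 4: ⊤
  node 5: ⊤
  node 6: ⊤
  node 7: ⊥

12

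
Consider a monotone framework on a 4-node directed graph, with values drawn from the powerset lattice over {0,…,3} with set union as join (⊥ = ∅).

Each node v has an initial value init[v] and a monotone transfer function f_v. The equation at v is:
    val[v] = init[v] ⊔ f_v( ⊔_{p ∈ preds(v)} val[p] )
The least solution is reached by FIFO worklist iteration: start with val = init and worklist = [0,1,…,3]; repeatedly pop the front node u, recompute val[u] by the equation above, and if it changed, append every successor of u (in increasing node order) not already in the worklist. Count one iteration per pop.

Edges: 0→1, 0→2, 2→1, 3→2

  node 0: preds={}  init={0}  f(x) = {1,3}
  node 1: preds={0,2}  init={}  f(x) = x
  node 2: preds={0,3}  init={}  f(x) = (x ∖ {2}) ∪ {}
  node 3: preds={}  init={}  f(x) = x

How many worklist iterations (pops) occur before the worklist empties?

Worklist (5 pops):
  #1 pop 0: in={} → {0,1,3} (was {0}); enqueue []
  #2 pop 1: in={0,1,3} → {0,1,3} (was {}); enqueue []
  #3 pop 2: in={0,1,3} → {0,1,3} (was {}); enqueue [1]
  #4 pop 3: in={} → {} (no change)
  #5 pop 1: in={0,1,3} → {0,1,3} (no change)

Fixpoint:
  val[0] = {0,1,3}
  val[1] = {0,1,3}
  val[2] = {0,1,3}
  val[3] = {}

5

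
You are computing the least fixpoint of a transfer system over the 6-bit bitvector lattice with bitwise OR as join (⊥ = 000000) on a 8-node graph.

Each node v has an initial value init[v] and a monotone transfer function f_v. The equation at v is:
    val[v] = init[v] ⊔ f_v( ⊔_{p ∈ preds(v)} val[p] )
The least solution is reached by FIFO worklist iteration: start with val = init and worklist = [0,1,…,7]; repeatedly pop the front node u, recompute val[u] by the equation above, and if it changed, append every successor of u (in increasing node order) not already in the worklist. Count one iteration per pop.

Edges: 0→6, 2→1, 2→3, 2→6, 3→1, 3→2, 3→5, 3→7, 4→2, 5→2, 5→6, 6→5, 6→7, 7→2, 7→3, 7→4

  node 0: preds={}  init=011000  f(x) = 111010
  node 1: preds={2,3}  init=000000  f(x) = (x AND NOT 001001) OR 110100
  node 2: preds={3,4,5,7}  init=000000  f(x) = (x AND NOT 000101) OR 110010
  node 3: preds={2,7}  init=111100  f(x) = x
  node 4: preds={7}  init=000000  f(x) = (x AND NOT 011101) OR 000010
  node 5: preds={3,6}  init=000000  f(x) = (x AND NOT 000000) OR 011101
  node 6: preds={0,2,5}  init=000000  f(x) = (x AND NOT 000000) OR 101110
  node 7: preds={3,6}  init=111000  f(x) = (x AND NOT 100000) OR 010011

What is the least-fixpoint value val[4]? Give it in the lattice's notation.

Iteration log — 17 steps:
  step 1. node 0  ⊔preds=000000  new=111010  old=011000  +wl: 
  step 2. node 1  ⊔preds=111100  new=110100  old=000000  +wl: 
  step 3. node 2  ⊔preds=111100  new=111010  old=000000  +wl: 1
  step 4. node 3  ⊔preds=111010  new=111110  old=111100  +wl: 2
  step 5. node 4  ⊔preds=111000  new=100010  old=000000  +wl: 
  step 6. node 5  ⊔preds=111110  new=111111  old=000000  +wl: 
  step 7. node 6  ⊔preds=111111  new=111111  old=000000  +wl: 5
  step 8. node 7  ⊔preds=111111  new=111111  old=111000  +wl: 3,4
  step 9. node 1  ⊔preds=111110  new=110110  old=110100  +wl: 
  step 10. node 2  ⊔preds=111111  new=111010  stable
  step 11. node 5  ⊔preds=111111  new=111111  stable
  step 12. node 3  ⊔preds=111111  new=111111  old=111110  +wl: 1,2,5,7
  step 13. node 4  ⊔preds=111111  new=100010  stable
  step 14. node 1  ⊔preds=111111  new=110110  stable
  step 15. node 2  ⊔preds=111111  new=111010  stable
  step 16. node 5  ⊔preds=111111  new=111111  stable
  step 17. node 7  ⊔preds=111111  new=111111  stable

Least fixpoint reached:
  node 0: 111010
  node 1: 110110
  node 2: 111010
  node 3: 111111
  node 4: 100010
  node 5: 111111
  node 6: 111111
  node 7: 111111

100010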